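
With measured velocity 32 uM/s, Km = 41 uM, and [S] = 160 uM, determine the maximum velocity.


Vmax = v * (Km + [S]) / [S]
Vmax = 32 * (41 + 160) / 160
Vmax = 40.2 uM/s

40.2 uM/s


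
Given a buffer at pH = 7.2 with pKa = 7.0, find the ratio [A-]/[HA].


[A-]/[HA] = 10^(pH - pKa)
= 10^(7.2 - 7.0)
= 1.5849

1.5849


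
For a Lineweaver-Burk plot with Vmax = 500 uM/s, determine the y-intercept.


y-intercept = 1/Vmax
= 1/500
= 0.002 s/uM

0.002 s/uM


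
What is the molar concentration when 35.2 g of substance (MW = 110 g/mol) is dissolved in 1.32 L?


C = (mass / MW) / volume
C = (35.2 / 110) / 1.32
C = 0.2424 M

0.2424 M


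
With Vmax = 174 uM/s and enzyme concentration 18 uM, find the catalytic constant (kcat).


kcat = Vmax / [E]t
kcat = 174 / 18
kcat = 9.6667 s^-1

9.6667 s^-1


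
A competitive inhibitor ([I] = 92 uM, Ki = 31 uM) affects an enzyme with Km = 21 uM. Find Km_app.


Km_app = Km * (1 + [I]/Ki)
Km_app = 21 * (1 + 92/31)
Km_app = 83.3226 uM

83.3226 uM


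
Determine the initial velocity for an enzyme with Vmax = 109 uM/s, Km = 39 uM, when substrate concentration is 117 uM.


v = Vmax * [S] / (Km + [S])
v = 109 * 117 / (39 + 117)
v = 81.75 uM/s

81.75 uM/s


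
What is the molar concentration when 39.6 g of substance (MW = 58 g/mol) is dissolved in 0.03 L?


C = (mass / MW) / volume
C = (39.6 / 58) / 0.03
C = 22.7586 M

22.7586 M


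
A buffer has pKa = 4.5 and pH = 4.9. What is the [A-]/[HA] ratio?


[A-]/[HA] = 10^(pH - pKa)
= 10^(4.9 - 4.5)
= 2.5119

2.5119


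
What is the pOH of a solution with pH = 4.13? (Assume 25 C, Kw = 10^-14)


pOH = 14 - pH
pOH = 14 - 4.13
pOH = 9.87

9.87


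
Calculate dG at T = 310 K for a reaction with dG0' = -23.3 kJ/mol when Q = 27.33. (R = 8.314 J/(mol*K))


dG = dG0' + RT * ln(Q) / 1000
dG = -23.3 + 8.314 * 310 * ln(27.33) / 1000
dG = -14.7742 kJ/mol

-14.7742 kJ/mol


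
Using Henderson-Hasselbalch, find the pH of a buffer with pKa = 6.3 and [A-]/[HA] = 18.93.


pH = pKa + log10([A-]/[HA])
pH = 6.3 + log10(18.93)
pH = 7.5772

7.5772


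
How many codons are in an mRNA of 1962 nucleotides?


codons = nucleotides / 3
codons = 1962 / 3 = 654

654


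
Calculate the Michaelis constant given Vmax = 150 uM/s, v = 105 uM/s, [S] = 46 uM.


Km = [S] * (Vmax - v) / v
Km = 46 * (150 - 105) / 105
Km = 19.7143 uM

19.7143 uM


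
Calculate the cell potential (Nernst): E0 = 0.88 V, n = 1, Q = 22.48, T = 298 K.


E = E0 - (RT/nF) * ln(Q)
E = 0.88 - (8.314 * 298 / (1 * 96485)) * ln(22.48)
E = 0.8001 V

0.8001 V


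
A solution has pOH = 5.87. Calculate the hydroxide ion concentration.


[OH-] = 10^(-pOH)
[OH-] = 10^(-5.87)
[OH-] = 1.349e-06 M

1.349e-06 M


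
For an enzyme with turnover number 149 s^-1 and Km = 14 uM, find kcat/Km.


Catalytic efficiency = kcat / Km
= 149 / 14
= 10.6429 uM^-1*s^-1

10.6429 uM^-1*s^-1


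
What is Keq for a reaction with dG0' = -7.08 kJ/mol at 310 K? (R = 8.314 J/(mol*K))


Keq = exp(-dG0 * 1000 / (R * T))
Keq = exp(-(-7.08) * 1000 / (8.314 * 310))
Keq = 15.5961

15.5961


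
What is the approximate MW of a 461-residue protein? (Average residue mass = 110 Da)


MW = n_residues * 110 Da
MW = 461 * 110
MW = 50710 Da

50710 Da


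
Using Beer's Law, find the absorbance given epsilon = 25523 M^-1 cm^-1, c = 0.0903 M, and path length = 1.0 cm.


A = epsilon * c * l
A = 25523 * 0.0903 * 1.0
A = 2304.7269

2304.7269


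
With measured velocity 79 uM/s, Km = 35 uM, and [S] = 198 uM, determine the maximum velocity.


Vmax = v * (Km + [S]) / [S]
Vmax = 79 * (35 + 198) / 198
Vmax = 92.9646 uM/s

92.9646 uM/s


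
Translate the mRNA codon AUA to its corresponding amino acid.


Standard genetic code lookup.
Codon AUA -> Ile

Ile


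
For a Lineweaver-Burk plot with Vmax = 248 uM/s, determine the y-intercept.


y-intercept = 1/Vmax
= 1/248
= 0.004 s/uM

0.004 s/uM


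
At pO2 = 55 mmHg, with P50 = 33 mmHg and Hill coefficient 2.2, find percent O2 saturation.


Y = pO2^n / (P50^n + pO2^n)
Y = 55^2.2 / (33^2.2 + 55^2.2)
Y = 75.47%

75.47%


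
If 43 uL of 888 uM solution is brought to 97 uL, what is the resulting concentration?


C2 = C1 * V1 / V2
C2 = 888 * 43 / 97
C2 = 393.6495 uM

393.6495 uM


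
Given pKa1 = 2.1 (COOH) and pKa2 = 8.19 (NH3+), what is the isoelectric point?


pI = (pKa1 + pKa2) / 2
pI = (2.1 + 8.19) / 2
pI = 5.145

5.145


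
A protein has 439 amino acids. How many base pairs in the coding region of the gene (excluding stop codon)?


Each amino acid = 1 codon = 3 bp
bp = 439 * 3 = 1317 bp

1317 bp


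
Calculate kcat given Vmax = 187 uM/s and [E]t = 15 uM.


kcat = Vmax / [E]t
kcat = 187 / 15
kcat = 12.4667 s^-1

12.4667 s^-1


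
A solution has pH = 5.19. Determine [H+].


[H+] = 10^(-pH)
[H+] = 10^(-5.19)
[H+] = 6.457e-06 M

6.457e-06 M


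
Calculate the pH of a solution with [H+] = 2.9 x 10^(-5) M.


pH = -log10([H+])
pH = -log10(2.9 x 10^(-5))
pH = 4.5376

4.5376


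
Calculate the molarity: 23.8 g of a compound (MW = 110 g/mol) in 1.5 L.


C = (mass / MW) / volume
C = (23.8 / 110) / 1.5
C = 0.1442 M

0.1442 M


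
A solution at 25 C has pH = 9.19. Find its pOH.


pOH = 14 - pH
pOH = 14 - 9.19
pOH = 4.81

4.81


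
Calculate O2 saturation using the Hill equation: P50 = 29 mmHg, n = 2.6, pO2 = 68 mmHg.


Y = pO2^n / (P50^n + pO2^n)
Y = 68^2.6 / (29^2.6 + 68^2.6)
Y = 90.17%

90.17%


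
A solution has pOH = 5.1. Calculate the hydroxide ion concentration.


[OH-] = 10^(-pOH)
[OH-] = 10^(-5.1)
[OH-] = 7.943e-06 M

7.943e-06 M


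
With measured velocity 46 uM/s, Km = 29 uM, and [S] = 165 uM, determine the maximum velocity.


Vmax = v * (Km + [S]) / [S]
Vmax = 46 * (29 + 165) / 165
Vmax = 54.0848 uM/s

54.0848 uM/s


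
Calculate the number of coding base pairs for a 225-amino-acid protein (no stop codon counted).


Each amino acid = 1 codon = 3 bp
bp = 225 * 3 = 675 bp

675 bp


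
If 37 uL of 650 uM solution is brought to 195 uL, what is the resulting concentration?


C2 = C1 * V1 / V2
C2 = 650 * 37 / 195
C2 = 123.3333 uM

123.3333 uM


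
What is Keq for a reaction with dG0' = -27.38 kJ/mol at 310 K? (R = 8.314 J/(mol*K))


Keq = exp(-dG0 * 1000 / (R * T))
Keq = exp(-(-27.38) * 1000 / (8.314 * 310))
Keq = 41083.2536

41083.2536


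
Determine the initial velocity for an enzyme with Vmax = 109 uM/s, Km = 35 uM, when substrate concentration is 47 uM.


v = Vmax * [S] / (Km + [S])
v = 109 * 47 / (35 + 47)
v = 62.4756 uM/s

62.4756 uM/s


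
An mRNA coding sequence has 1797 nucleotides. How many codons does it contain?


codons = nucleotides / 3
codons = 1797 / 3 = 599

599


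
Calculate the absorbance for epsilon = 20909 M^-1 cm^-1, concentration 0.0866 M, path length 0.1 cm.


A = epsilon * c * l
A = 20909 * 0.0866 * 0.1
A = 181.0719

181.0719


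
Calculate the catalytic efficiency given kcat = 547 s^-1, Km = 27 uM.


Catalytic efficiency = kcat / Km
= 547 / 27
= 20.2593 uM^-1*s^-1

20.2593 uM^-1*s^-1


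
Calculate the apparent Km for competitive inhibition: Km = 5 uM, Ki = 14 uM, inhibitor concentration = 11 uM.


Km_app = Km * (1 + [I]/Ki)
Km_app = 5 * (1 + 11/14)
Km_app = 8.9286 uM

8.9286 uM


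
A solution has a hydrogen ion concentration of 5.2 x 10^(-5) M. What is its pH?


pH = -log10([H+])
pH = -log10(5.2 x 10^(-5))
pH = 4.284

4.284


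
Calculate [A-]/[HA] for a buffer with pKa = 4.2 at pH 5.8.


[A-]/[HA] = 10^(pH - pKa)
= 10^(5.8 - 4.2)
= 39.8107

39.8107


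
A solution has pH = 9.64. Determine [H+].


[H+] = 10^(-pH)
[H+] = 10^(-9.64)
[H+] = 2.291e-10 M

2.291e-10 M


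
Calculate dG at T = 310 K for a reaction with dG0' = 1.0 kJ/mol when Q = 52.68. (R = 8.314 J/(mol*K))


dG = dG0' + RT * ln(Q) / 1000
dG = 1.0 + 8.314 * 310 * ln(52.68) / 1000
dG = 11.2172 kJ/mol

11.2172 kJ/mol


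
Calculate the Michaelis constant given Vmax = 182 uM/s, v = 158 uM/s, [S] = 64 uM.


Km = [S] * (Vmax - v) / v
Km = 64 * (182 - 158) / 158
Km = 9.7215 uM

9.7215 uM


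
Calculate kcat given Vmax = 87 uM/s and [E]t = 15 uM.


kcat = Vmax / [E]t
kcat = 87 / 15
kcat = 5.8 s^-1

5.8 s^-1


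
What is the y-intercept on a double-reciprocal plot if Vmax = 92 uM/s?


y-intercept = 1/Vmax
= 1/92
= 0.0109 s/uM

0.0109 s/uM


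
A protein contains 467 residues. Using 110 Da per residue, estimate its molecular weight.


MW = n_residues * 110 Da
MW = 467 * 110
MW = 51370 Da

51370 Da


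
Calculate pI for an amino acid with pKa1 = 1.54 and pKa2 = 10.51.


pI = (pKa1 + pKa2) / 2
pI = (1.54 + 10.51) / 2
pI = 6.025

6.025


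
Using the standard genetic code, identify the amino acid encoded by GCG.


Standard genetic code lookup.
Codon GCG -> Ala

Ala


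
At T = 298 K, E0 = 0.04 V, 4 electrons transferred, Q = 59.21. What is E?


E = E0 - (RT/nF) * ln(Q)
E = 0.04 - (8.314 * 298 / (4 * 96485)) * ln(59.21)
E = 0.0138 V

0.0138 V


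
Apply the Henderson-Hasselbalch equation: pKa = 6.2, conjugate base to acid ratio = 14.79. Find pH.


pH = pKa + log10([A-]/[HA])
pH = 6.2 + log10(14.79)
pH = 7.37

7.37


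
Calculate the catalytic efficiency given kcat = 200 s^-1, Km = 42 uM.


Catalytic efficiency = kcat / Km
= 200 / 42
= 4.7619 uM^-1*s^-1

4.7619 uM^-1*s^-1


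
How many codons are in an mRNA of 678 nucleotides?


codons = nucleotides / 3
codons = 678 / 3 = 226

226


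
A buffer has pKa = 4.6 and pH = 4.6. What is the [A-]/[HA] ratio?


[A-]/[HA] = 10^(pH - pKa)
= 10^(4.6 - 4.6)
= 1.0

1.0


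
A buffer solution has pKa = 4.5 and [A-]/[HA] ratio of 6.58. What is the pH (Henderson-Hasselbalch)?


pH = pKa + log10([A-]/[HA])
pH = 4.5 + log10(6.58)
pH = 5.3182

5.3182


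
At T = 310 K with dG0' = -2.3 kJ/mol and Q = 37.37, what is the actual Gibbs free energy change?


dG = dG0' + RT * ln(Q) / 1000
dG = -2.3 + 8.314 * 310 * ln(37.37) / 1000
dG = 7.0322 kJ/mol

7.0322 kJ/mol


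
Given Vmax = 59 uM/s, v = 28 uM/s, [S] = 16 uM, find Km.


Km = [S] * (Vmax - v) / v
Km = 16 * (59 - 28) / 28
Km = 17.7143 uM

17.7143 uM


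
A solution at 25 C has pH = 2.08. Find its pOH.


pOH = 14 - pH
pOH = 14 - 2.08
pOH = 11.92

11.92


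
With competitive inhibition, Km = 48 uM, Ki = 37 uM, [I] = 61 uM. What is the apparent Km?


Km_app = Km * (1 + [I]/Ki)
Km_app = 48 * (1 + 61/37)
Km_app = 127.1351 uM

127.1351 uM


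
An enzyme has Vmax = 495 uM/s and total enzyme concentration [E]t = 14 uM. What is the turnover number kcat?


kcat = Vmax / [E]t
kcat = 495 / 14
kcat = 35.3571 s^-1

35.3571 s^-1


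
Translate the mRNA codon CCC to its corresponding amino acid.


Standard genetic code lookup.
Codon CCC -> Pro

Pro


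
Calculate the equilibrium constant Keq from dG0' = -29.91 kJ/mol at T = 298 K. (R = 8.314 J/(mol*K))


Keq = exp(-dG0 * 1000 / (R * T))
Keq = exp(-(-29.91) * 1000 / (8.314 * 298))
Keq = 174958.3186

174958.3186


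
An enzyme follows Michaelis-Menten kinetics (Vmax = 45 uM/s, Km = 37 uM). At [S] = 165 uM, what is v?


v = Vmax * [S] / (Km + [S])
v = 45 * 165 / (37 + 165)
v = 36.7574 uM/s

36.7574 uM/s


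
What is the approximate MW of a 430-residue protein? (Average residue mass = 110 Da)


MW = n_residues * 110 Da
MW = 430 * 110
MW = 47300 Da

47300 Da


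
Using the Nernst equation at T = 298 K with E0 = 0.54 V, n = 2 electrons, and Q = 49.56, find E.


E = E0 - (RT/nF) * ln(Q)
E = 0.54 - (8.314 * 298 / (2 * 96485)) * ln(49.56)
E = 0.4899 V

0.4899 V


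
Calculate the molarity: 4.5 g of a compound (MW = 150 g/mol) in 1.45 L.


C = (mass / MW) / volume
C = (4.5 / 150) / 1.45
C = 0.0207 M

0.0207 M


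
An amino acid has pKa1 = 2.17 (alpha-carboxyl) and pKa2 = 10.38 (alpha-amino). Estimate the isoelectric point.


pI = (pKa1 + pKa2) / 2
pI = (2.17 + 10.38) / 2
pI = 6.275

6.275


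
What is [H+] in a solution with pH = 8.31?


[H+] = 10^(-pH)
[H+] = 10^(-8.31)
[H+] = 4.898e-09 M

4.898e-09 M


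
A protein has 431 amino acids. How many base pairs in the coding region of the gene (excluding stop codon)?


Each amino acid = 1 codon = 3 bp
bp = 431 * 3 = 1293 bp

1293 bp


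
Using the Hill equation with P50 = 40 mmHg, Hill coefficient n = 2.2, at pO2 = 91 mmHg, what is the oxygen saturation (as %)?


Y = pO2^n / (P50^n + pO2^n)
Y = 91^2.2 / (40^2.2 + 91^2.2)
Y = 85.92%

85.92%


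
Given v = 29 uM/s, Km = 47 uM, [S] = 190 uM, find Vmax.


Vmax = v * (Km + [S]) / [S]
Vmax = 29 * (47 + 190) / 190
Vmax = 36.1737 uM/s

36.1737 uM/s


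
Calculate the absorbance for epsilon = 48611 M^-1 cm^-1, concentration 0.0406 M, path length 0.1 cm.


A = epsilon * c * l
A = 48611 * 0.0406 * 0.1
A = 197.3607

197.3607


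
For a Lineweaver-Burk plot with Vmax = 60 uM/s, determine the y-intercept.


y-intercept = 1/Vmax
= 1/60
= 0.0167 s/uM

0.0167 s/uM


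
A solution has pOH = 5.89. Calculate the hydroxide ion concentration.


[OH-] = 10^(-pOH)
[OH-] = 10^(-5.89)
[OH-] = 1.288e-06 M

1.288e-06 M


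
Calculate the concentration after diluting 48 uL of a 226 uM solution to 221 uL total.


C2 = C1 * V1 / V2
C2 = 226 * 48 / 221
C2 = 49.086 uM

49.086 uM


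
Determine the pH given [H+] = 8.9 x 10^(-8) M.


pH = -log10([H+])
pH = -log10(8.9 x 10^(-8))
pH = 7.0506

7.0506


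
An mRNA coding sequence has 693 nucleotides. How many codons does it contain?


codons = nucleotides / 3
codons = 693 / 3 = 231

231


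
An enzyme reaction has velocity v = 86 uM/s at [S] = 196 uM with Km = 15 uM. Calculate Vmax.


Vmax = v * (Km + [S]) / [S]
Vmax = 86 * (15 + 196) / 196
Vmax = 92.5816 uM/s

92.5816 uM/s


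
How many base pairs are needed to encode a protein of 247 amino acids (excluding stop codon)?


Each amino acid = 1 codon = 3 bp
bp = 247 * 3 = 741 bp

741 bp


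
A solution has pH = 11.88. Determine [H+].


[H+] = 10^(-pH)
[H+] = 10^(-11.88)
[H+] = 1.318e-12 M

1.318e-12 M


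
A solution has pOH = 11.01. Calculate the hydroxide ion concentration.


[OH-] = 10^(-pOH)
[OH-] = 10^(-11.01)
[OH-] = 9.772e-12 M

9.772e-12 M


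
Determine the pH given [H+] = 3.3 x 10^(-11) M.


pH = -log10([H+])
pH = -log10(3.3 x 10^(-11))
pH = 10.4815

10.4815


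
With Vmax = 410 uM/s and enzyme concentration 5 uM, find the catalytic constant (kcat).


kcat = Vmax / [E]t
kcat = 410 / 5
kcat = 82.0 s^-1

82.0 s^-1


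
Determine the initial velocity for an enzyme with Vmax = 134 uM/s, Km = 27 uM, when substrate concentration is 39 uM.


v = Vmax * [S] / (Km + [S])
v = 134 * 39 / (27 + 39)
v = 79.1818 uM/s

79.1818 uM/s


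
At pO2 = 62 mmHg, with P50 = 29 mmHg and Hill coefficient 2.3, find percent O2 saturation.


Y = pO2^n / (P50^n + pO2^n)
Y = 62^2.3 / (29^2.3 + 62^2.3)
Y = 85.17%

85.17%


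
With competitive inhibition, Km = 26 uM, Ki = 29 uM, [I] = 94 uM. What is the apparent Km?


Km_app = Km * (1 + [I]/Ki)
Km_app = 26 * (1 + 94/29)
Km_app = 110.2759 uM

110.2759 uM


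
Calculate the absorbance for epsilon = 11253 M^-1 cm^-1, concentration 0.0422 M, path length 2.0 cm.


A = epsilon * c * l
A = 11253 * 0.0422 * 2.0
A = 949.7532

949.7532


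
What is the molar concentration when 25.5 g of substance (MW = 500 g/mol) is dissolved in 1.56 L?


C = (mass / MW) / volume
C = (25.5 / 500) / 1.56
C = 0.0327 M

0.0327 M


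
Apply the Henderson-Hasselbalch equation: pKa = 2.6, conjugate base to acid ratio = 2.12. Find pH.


pH = pKa + log10([A-]/[HA])
pH = 2.6 + log10(2.12)
pH = 2.9263

2.9263


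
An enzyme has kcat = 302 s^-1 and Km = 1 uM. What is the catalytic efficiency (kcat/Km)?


Catalytic efficiency = kcat / Km
= 302 / 1
= 302.0 uM^-1*s^-1

302.0 uM^-1*s^-1


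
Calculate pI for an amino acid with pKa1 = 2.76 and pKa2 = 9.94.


pI = (pKa1 + pKa2) / 2
pI = (2.76 + 9.94) / 2
pI = 6.35

6.35


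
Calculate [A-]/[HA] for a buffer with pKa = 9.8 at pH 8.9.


[A-]/[HA] = 10^(pH - pKa)
= 10^(8.9 - 9.8)
= 0.1259

0.1259


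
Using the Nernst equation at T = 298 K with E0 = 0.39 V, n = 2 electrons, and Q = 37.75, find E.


E = E0 - (RT/nF) * ln(Q)
E = 0.39 - (8.314 * 298 / (2 * 96485)) * ln(37.75)
E = 0.3434 V

0.3434 V


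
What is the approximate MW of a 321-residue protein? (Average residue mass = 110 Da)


MW = n_residues * 110 Da
MW = 321 * 110
MW = 35310 Da

35310 Da


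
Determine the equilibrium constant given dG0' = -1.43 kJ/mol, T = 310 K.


Keq = exp(-dG0 * 1000 / (R * T))
Keq = exp(-(-1.43) * 1000 / (8.314 * 310))
Keq = 1.7417

1.7417


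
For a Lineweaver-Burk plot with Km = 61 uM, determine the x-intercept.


x-intercept = -1/Km
= -1/61
= -0.0164 1/uM

-0.0164 1/uM


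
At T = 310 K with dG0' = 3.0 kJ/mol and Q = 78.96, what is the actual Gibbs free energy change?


dG = dG0' + RT * ln(Q) / 1000
dG = 3.0 + 8.314 * 310 * ln(78.96) / 1000
dG = 14.2602 kJ/mol

14.2602 kJ/mol


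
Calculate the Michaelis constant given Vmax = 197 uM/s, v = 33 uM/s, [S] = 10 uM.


Km = [S] * (Vmax - v) / v
Km = 10 * (197 - 33) / 33
Km = 49.697 uM

49.697 uM


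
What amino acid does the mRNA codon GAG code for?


Standard genetic code lookup.
Codon GAG -> Glu

Glu


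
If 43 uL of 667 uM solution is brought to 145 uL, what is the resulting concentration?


C2 = C1 * V1 / V2
C2 = 667 * 43 / 145
C2 = 197.8 uM

197.8 uM


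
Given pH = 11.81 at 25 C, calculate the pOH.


pOH = 14 - pH
pOH = 14 - 11.81
pOH = 2.19

2.19


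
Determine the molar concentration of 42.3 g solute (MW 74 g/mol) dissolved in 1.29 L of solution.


C = (mass / MW) / volume
C = (42.3 / 74) / 1.29
C = 0.4431 M

0.4431 M


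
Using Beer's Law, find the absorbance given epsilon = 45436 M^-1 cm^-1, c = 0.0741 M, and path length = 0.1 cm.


A = epsilon * c * l
A = 45436 * 0.0741 * 0.1
A = 336.6808

336.6808


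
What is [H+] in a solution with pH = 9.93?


[H+] = 10^(-pH)
[H+] = 10^(-9.93)
[H+] = 1.175e-10 M

1.175e-10 M


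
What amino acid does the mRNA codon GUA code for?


Standard genetic code lookup.
Codon GUA -> Val

Val


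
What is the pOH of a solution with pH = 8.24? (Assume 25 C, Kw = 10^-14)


pOH = 14 - pH
pOH = 14 - 8.24
pOH = 5.76

5.76


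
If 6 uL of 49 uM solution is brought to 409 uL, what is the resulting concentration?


C2 = C1 * V1 / V2
C2 = 49 * 6 / 409
C2 = 0.7188 uM

0.7188 uM


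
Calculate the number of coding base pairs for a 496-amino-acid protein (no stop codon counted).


Each amino acid = 1 codon = 3 bp
bp = 496 * 3 = 1488 bp

1488 bp


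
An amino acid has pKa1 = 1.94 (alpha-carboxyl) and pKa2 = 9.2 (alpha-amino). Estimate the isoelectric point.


pI = (pKa1 + pKa2) / 2
pI = (1.94 + 9.2) / 2
pI = 5.57

5.57


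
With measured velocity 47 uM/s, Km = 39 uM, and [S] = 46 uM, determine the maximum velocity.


Vmax = v * (Km + [S]) / [S]
Vmax = 47 * (39 + 46) / 46
Vmax = 86.8478 uM/s

86.8478 uM/s


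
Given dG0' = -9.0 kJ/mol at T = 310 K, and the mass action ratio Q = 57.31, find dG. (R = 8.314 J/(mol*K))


dG = dG0' + RT * ln(Q) / 1000
dG = -9.0 + 8.314 * 310 * ln(57.31) / 1000
dG = 1.4343 kJ/mol

1.4343 kJ/mol


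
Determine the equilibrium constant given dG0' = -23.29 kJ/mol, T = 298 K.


Keq = exp(-dG0 * 1000 / (R * T))
Keq = exp(-(-23.29) * 1000 / (8.314 * 298))
Keq = 12092.3979

12092.3979


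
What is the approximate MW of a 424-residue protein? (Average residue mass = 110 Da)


MW = n_residues * 110 Da
MW = 424 * 110
MW = 46640 Da

46640 Da


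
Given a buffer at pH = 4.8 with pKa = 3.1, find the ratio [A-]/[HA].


[A-]/[HA] = 10^(pH - pKa)
= 10^(4.8 - 3.1)
= 50.1187

50.1187


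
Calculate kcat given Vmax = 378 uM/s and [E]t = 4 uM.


kcat = Vmax / [E]t
kcat = 378 / 4
kcat = 94.5 s^-1

94.5 s^-1


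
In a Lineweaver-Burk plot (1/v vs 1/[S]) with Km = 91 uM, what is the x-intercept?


x-intercept = -1/Km
= -1/91
= -0.011 1/uM

-0.011 1/uM


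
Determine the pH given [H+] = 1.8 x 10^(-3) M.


pH = -log10([H+])
pH = -log10(1.8 x 10^(-3))
pH = 2.7447

2.7447


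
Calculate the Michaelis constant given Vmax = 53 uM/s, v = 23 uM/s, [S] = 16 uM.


Km = [S] * (Vmax - v) / v
Km = 16 * (53 - 23) / 23
Km = 20.8696 uM

20.8696 uM


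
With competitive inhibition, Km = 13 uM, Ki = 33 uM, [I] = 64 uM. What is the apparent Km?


Km_app = Km * (1 + [I]/Ki)
Km_app = 13 * (1 + 64/33)
Km_app = 38.2121 uM

38.2121 uM


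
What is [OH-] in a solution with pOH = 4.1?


[OH-] = 10^(-pOH)
[OH-] = 10^(-4.1)
[OH-] = 7.943e-05 M

7.943e-05 M


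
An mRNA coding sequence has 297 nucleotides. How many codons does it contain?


codons = nucleotides / 3
codons = 297 / 3 = 99

99


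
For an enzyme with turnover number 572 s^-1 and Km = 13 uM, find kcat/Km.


Catalytic efficiency = kcat / Km
= 572 / 13
= 44.0 uM^-1*s^-1

44.0 uM^-1*s^-1


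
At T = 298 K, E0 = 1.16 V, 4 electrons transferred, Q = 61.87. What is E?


E = E0 - (RT/nF) * ln(Q)
E = 1.16 - (8.314 * 298 / (4 * 96485)) * ln(61.87)
E = 1.1335 V

1.1335 V


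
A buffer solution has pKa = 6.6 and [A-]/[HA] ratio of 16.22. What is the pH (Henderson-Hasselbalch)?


pH = pKa + log10([A-]/[HA])
pH = 6.6 + log10(16.22)
pH = 7.8101

7.8101


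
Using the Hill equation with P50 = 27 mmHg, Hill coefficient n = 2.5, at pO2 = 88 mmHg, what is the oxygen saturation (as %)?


Y = pO2^n / (P50^n + pO2^n)
Y = 88^2.5 / (27^2.5 + 88^2.5)
Y = 95.04%

95.04%


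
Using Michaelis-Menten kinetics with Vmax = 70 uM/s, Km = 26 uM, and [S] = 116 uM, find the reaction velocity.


v = Vmax * [S] / (Km + [S])
v = 70 * 116 / (26 + 116)
v = 57.1831 uM/s

57.1831 uM/s


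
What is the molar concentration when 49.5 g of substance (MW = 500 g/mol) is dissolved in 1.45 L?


C = (mass / MW) / volume
C = (49.5 / 500) / 1.45
C = 0.0683 M

0.0683 M


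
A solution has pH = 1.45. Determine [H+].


[H+] = 10^(-pH)
[H+] = 10^(-1.45)
[H+] = 0.0355 M

0.0355 M


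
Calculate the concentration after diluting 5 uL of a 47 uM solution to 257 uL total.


C2 = C1 * V1 / V2
C2 = 47 * 5 / 257
C2 = 0.9144 uM

0.9144 uM


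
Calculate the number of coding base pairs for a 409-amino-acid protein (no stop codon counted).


Each amino acid = 1 codon = 3 bp
bp = 409 * 3 = 1227 bp

1227 bp


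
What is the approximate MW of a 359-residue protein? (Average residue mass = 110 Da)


MW = n_residues * 110 Da
MW = 359 * 110
MW = 39490 Da

39490 Da


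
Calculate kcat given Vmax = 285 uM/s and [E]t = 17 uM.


kcat = Vmax / [E]t
kcat = 285 / 17
kcat = 16.7647 s^-1

16.7647 s^-1


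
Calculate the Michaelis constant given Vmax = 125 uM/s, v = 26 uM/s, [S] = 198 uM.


Km = [S] * (Vmax - v) / v
Km = 198 * (125 - 26) / 26
Km = 753.9231 uM

753.9231 uM


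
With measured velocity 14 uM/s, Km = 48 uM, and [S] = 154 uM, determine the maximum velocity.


Vmax = v * (Km + [S]) / [S]
Vmax = 14 * (48 + 154) / 154
Vmax = 18.3636 uM/s

18.3636 uM/s


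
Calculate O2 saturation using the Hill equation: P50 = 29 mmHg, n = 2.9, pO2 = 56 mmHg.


Y = pO2^n / (P50^n + pO2^n)
Y = 56^2.9 / (29^2.9 + 56^2.9)
Y = 87.08%

87.08%


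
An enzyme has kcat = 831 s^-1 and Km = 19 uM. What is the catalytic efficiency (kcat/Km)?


Catalytic efficiency = kcat / Km
= 831 / 19
= 43.7368 uM^-1*s^-1

43.7368 uM^-1*s^-1


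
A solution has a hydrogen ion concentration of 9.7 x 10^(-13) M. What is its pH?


pH = -log10([H+])
pH = -log10(9.7 x 10^(-13))
pH = 12.0132

12.0132


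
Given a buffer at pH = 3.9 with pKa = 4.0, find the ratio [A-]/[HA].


[A-]/[HA] = 10^(pH - pKa)
= 10^(3.9 - 4.0)
= 0.7943

0.7943


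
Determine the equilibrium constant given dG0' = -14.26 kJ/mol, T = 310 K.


Keq = exp(-dG0 * 1000 / (R * T))
Keq = exp(-(-14.26) * 1000 / (8.314 * 310))
Keq = 252.8601

252.8601


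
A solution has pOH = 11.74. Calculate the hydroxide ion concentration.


[OH-] = 10^(-pOH)
[OH-] = 10^(-11.74)
[OH-] = 1.820e-12 M

1.820e-12 M


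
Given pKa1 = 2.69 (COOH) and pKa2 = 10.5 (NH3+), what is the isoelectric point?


pI = (pKa1 + pKa2) / 2
pI = (2.69 + 10.5) / 2
pI = 6.595

6.595


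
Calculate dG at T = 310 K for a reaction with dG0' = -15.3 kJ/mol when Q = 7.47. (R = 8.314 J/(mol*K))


dG = dG0' + RT * ln(Q) / 1000
dG = -15.3 + 8.314 * 310 * ln(7.47) / 1000
dG = -10.1172 kJ/mol

-10.1172 kJ/mol


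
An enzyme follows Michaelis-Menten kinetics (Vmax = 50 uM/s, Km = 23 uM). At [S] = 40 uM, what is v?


v = Vmax * [S] / (Km + [S])
v = 50 * 40 / (23 + 40)
v = 31.746 uM/s

31.746 uM/s


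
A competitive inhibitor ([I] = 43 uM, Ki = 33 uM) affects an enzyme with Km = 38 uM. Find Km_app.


Km_app = Km * (1 + [I]/Ki)
Km_app = 38 * (1 + 43/33)
Km_app = 87.5152 uM

87.5152 uM


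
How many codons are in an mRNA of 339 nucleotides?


codons = nucleotides / 3
codons = 339 / 3 = 113

113


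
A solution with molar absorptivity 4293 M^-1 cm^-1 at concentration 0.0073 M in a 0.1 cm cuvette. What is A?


A = epsilon * c * l
A = 4293 * 0.0073 * 0.1
A = 3.1339

3.1339


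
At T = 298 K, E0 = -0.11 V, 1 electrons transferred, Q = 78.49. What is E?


E = E0 - (RT/nF) * ln(Q)
E = -0.11 - (8.314 * 298 / (1 * 96485)) * ln(78.49)
E = -0.222 V

-0.222 V


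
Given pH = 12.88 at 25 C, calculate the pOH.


pOH = 14 - pH
pOH = 14 - 12.88
pOH = 1.12

1.12


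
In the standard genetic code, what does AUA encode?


Standard genetic code lookup.
Codon AUA -> Ile

Ile


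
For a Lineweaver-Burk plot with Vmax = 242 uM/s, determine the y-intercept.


y-intercept = 1/Vmax
= 1/242
= 0.0041 s/uM

0.0041 s/uM


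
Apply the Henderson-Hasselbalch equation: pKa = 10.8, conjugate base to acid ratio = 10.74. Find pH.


pH = pKa + log10([A-]/[HA])
pH = 10.8 + log10(10.74)
pH = 11.831

11.831


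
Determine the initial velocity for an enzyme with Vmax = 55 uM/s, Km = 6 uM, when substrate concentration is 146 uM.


v = Vmax * [S] / (Km + [S])
v = 55 * 146 / (6 + 146)
v = 52.8289 uM/s

52.8289 uM/s


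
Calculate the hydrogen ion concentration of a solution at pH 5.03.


[H+] = 10^(-pH)
[H+] = 10^(-5.03)
[H+] = 9.333e-06 M

9.333e-06 M


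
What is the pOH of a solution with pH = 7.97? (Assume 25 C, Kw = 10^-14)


pOH = 14 - pH
pOH = 14 - 7.97
pOH = 6.03

6.03


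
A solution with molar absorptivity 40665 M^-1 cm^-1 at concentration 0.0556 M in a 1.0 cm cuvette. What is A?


A = epsilon * c * l
A = 40665 * 0.0556 * 1.0
A = 2260.974

2260.974


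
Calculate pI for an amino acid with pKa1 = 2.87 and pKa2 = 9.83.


pI = (pKa1 + pKa2) / 2
pI = (2.87 + 9.83) / 2
pI = 6.35

6.35


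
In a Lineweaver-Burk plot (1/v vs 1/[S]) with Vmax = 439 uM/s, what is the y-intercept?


y-intercept = 1/Vmax
= 1/439
= 0.0023 s/uM

0.0023 s/uM


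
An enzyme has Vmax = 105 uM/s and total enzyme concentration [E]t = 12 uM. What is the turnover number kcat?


kcat = Vmax / [E]t
kcat = 105 / 12
kcat = 8.75 s^-1

8.75 s^-1


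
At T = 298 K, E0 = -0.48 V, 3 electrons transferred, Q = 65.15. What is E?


E = E0 - (RT/nF) * ln(Q)
E = -0.48 - (8.314 * 298 / (3 * 96485)) * ln(65.15)
E = -0.5158 V

-0.5158 V


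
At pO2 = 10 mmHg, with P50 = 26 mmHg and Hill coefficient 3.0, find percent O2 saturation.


Y = pO2^n / (P50^n + pO2^n)
Y = 10^3.0 / (26^3.0 + 10^3.0)
Y = 5.38%

5.38%


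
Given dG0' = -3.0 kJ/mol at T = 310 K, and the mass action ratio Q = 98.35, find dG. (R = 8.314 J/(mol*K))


dG = dG0' + RT * ln(Q) / 1000
dG = -3.0 + 8.314 * 310 * ln(98.35) / 1000
dG = 8.8262 kJ/mol

8.8262 kJ/mol


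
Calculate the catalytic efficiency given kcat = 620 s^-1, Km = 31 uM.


Catalytic efficiency = kcat / Km
= 620 / 31
= 20.0 uM^-1*s^-1

20.0 uM^-1*s^-1


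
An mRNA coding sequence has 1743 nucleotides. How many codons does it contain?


codons = nucleotides / 3
codons = 1743 / 3 = 581

581


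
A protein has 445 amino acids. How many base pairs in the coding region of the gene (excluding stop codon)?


Each amino acid = 1 codon = 3 bp
bp = 445 * 3 = 1335 bp

1335 bp


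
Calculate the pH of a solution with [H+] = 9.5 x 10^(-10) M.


pH = -log10([H+])
pH = -log10(9.5 x 10^(-10))
pH = 9.0223

9.0223


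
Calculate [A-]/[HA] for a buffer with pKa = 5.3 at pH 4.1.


[A-]/[HA] = 10^(pH - pKa)
= 10^(4.1 - 5.3)
= 0.0631

0.0631


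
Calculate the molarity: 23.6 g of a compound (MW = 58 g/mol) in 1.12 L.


C = (mass / MW) / volume
C = (23.6 / 58) / 1.12
C = 0.3633 M

0.3633 M


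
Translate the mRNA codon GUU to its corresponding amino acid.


Standard genetic code lookup.
Codon GUU -> Val

Val


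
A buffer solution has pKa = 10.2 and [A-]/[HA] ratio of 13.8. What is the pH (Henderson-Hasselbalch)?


pH = pKa + log10([A-]/[HA])
pH = 10.2 + log10(13.8)
pH = 11.3399

11.3399


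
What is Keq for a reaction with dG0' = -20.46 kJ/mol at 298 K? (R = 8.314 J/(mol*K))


Keq = exp(-dG0 * 1000 / (R * T))
Keq = exp(-(-20.46) * 1000 / (8.314 * 298))
Keq = 3858.6974

3858.6974


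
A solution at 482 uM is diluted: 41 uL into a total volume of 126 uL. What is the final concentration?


C2 = C1 * V1 / V2
C2 = 482 * 41 / 126
C2 = 156.8413 uM

156.8413 uM


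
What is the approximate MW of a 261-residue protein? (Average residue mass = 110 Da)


MW = n_residues * 110 Da
MW = 261 * 110
MW = 28710 Da

28710 Da


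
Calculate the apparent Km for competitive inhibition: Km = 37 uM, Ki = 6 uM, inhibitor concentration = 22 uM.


Km_app = Km * (1 + [I]/Ki)
Km_app = 37 * (1 + 22/6)
Km_app = 172.6667 uM

172.6667 uM


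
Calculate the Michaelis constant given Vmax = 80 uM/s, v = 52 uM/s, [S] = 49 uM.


Km = [S] * (Vmax - v) / v
Km = 49 * (80 - 52) / 52
Km = 26.3846 uM

26.3846 uM


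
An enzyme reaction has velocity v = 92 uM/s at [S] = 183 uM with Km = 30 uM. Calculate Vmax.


Vmax = v * (Km + [S]) / [S]
Vmax = 92 * (30 + 183) / 183
Vmax = 107.082 uM/s

107.082 uM/s


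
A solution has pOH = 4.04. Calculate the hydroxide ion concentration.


[OH-] = 10^(-pOH)
[OH-] = 10^(-4.04)
[OH-] = 9.120e-05 M

9.120e-05 M


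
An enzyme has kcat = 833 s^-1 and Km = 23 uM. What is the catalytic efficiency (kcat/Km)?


Catalytic efficiency = kcat / Km
= 833 / 23
= 36.2174 uM^-1*s^-1

36.2174 uM^-1*s^-1


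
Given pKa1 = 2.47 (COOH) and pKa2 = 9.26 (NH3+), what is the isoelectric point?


pI = (pKa1 + pKa2) / 2
pI = (2.47 + 9.26) / 2
pI = 5.865

5.865


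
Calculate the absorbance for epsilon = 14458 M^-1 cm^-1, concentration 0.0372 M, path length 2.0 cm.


A = epsilon * c * l
A = 14458 * 0.0372 * 2.0
A = 1075.6752

1075.6752


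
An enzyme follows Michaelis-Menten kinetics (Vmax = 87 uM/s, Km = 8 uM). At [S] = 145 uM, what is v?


v = Vmax * [S] / (Km + [S])
v = 87 * 145 / (8 + 145)
v = 82.451 uM/s

82.451 uM/s


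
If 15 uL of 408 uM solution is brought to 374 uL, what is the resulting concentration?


C2 = C1 * V1 / V2
C2 = 408 * 15 / 374
C2 = 16.3636 uM

16.3636 uM


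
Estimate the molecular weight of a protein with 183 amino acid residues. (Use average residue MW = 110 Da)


MW = n_residues * 110 Da
MW = 183 * 110
MW = 20130 Da

20130 Da


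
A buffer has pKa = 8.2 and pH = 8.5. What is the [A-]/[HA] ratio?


[A-]/[HA] = 10^(pH - pKa)
= 10^(8.5 - 8.2)
= 1.9953

1.9953


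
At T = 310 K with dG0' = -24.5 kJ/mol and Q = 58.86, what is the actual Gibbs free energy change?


dG = dG0' + RT * ln(Q) / 1000
dG = -24.5 + 8.314 * 310 * ln(58.86) / 1000
dG = -13.9969 kJ/mol

-13.9969 kJ/mol


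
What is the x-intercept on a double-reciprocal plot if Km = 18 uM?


x-intercept = -1/Km
= -1/18
= -0.0556 1/uM

-0.0556 1/uM


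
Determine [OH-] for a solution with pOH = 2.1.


[OH-] = 10^(-pOH)
[OH-] = 10^(-2.1)
[OH-] = 0.0079 M

0.0079 M


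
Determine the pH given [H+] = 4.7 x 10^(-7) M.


pH = -log10([H+])
pH = -log10(4.7 x 10^(-7))
pH = 6.3279

6.3279


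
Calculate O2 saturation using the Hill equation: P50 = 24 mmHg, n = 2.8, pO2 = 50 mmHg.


Y = pO2^n / (P50^n + pO2^n)
Y = 50^2.8 / (24^2.8 + 50^2.8)
Y = 88.65%

88.65%


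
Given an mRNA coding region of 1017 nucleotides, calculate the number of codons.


codons = nucleotides / 3
codons = 1017 / 3 = 339

339


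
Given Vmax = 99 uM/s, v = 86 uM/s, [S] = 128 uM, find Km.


Km = [S] * (Vmax - v) / v
Km = 128 * (99 - 86) / 86
Km = 19.3488 uM

19.3488 uM


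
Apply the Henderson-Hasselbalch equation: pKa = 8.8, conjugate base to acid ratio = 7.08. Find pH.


pH = pKa + log10([A-]/[HA])
pH = 8.8 + log10(7.08)
pH = 9.65

9.65


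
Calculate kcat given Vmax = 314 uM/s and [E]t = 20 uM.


kcat = Vmax / [E]t
kcat = 314 / 20
kcat = 15.7 s^-1

15.7 s^-1


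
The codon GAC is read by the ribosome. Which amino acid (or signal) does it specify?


Standard genetic code lookup.
Codon GAC -> Asp

Asp


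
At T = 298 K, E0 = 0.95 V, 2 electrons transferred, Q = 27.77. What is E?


E = E0 - (RT/nF) * ln(Q)
E = 0.95 - (8.314 * 298 / (2 * 96485)) * ln(27.77)
E = 0.9073 V

0.9073 V


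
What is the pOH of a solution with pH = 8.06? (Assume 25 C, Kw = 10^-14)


pOH = 14 - pH
pOH = 14 - 8.06
pOH = 5.94

5.94


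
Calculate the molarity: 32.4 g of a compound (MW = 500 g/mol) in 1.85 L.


C = (mass / MW) / volume
C = (32.4 / 500) / 1.85
C = 0.035 M

0.035 M


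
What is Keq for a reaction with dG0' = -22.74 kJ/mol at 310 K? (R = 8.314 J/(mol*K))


Keq = exp(-dG0 * 1000 / (R * T))
Keq = exp(-(-22.74) * 1000 / (8.314 * 310))
Keq = 6788.9402

6788.9402


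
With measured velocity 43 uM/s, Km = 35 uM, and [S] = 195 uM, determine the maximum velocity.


Vmax = v * (Km + [S]) / [S]
Vmax = 43 * (35 + 195) / 195
Vmax = 50.7179 uM/s

50.7179 uM/s


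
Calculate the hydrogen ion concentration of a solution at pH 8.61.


[H+] = 10^(-pH)
[H+] = 10^(-8.61)
[H+] = 2.455e-09 M

2.455e-09 M


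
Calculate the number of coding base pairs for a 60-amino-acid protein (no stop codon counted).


Each amino acid = 1 codon = 3 bp
bp = 60 * 3 = 180 bp

180 bp


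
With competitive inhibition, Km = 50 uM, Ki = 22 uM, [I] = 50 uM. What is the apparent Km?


Km_app = Km * (1 + [I]/Ki)
Km_app = 50 * (1 + 50/22)
Km_app = 163.6364 uM

163.6364 uM


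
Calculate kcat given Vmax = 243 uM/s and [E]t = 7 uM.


kcat = Vmax / [E]t
kcat = 243 / 7
kcat = 34.7143 s^-1

34.7143 s^-1


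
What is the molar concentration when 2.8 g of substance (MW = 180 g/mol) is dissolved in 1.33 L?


C = (mass / MW) / volume
C = (2.8 / 180) / 1.33
C = 0.0117 M

0.0117 M


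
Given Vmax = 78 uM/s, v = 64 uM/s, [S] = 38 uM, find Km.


Km = [S] * (Vmax - v) / v
Km = 38 * (78 - 64) / 64
Km = 8.3125 uM

8.3125 uM


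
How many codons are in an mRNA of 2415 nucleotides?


codons = nucleotides / 3
codons = 2415 / 3 = 805

805


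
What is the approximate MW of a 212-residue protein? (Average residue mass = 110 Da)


MW = n_residues * 110 Da
MW = 212 * 110
MW = 23320 Da

23320 Da


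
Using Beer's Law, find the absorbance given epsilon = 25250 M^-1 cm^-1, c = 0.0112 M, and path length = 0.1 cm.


A = epsilon * c * l
A = 25250 * 0.0112 * 0.1
A = 28.28

28.28


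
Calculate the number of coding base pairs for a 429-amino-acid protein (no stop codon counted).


Each amino acid = 1 codon = 3 bp
bp = 429 * 3 = 1287 bp

1287 bp


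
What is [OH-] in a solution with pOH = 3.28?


[OH-] = 10^(-pOH)
[OH-] = 10^(-3.28)
[OH-] = 5.248e-04 M

5.248e-04 M


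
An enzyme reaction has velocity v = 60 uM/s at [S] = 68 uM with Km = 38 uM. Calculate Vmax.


Vmax = v * (Km + [S]) / [S]
Vmax = 60 * (38 + 68) / 68
Vmax = 93.5294 uM/s

93.5294 uM/s


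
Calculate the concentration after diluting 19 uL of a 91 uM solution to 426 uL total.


C2 = C1 * V1 / V2
C2 = 91 * 19 / 426
C2 = 4.0587 uM

4.0587 uM


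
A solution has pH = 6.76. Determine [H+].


[H+] = 10^(-pH)
[H+] = 10^(-6.76)
[H+] = 1.738e-07 M

1.738e-07 M


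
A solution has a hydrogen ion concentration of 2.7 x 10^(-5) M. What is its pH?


pH = -log10([H+])
pH = -log10(2.7 x 10^(-5))
pH = 4.5686

4.5686


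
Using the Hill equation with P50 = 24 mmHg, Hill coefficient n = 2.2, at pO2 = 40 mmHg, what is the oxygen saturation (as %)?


Y = pO2^n / (P50^n + pO2^n)
Y = 40^2.2 / (24^2.2 + 40^2.2)
Y = 75.47%

75.47%


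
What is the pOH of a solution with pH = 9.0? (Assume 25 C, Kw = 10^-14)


pOH = 14 - pH
pOH = 14 - 9.0
pOH = 5.0

5.0


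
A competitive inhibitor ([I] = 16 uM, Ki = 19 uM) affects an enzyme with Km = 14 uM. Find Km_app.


Km_app = Km * (1 + [I]/Ki)
Km_app = 14 * (1 + 16/19)
Km_app = 25.7895 uM

25.7895 uM


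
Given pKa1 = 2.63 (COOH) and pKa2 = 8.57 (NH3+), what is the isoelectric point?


pI = (pKa1 + pKa2) / 2
pI = (2.63 + 8.57) / 2
pI = 5.6

5.6


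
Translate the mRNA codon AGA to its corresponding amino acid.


Standard genetic code lookup.
Codon AGA -> Arg

Arg


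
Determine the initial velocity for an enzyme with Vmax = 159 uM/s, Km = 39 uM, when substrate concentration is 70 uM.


v = Vmax * [S] / (Km + [S])
v = 159 * 70 / (39 + 70)
v = 102.1101 uM/s

102.1101 uM/s


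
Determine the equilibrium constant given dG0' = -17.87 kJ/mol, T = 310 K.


Keq = exp(-dG0 * 1000 / (R * T))
Keq = exp(-(-17.87) * 1000 / (8.314 * 310))
Keq = 1026.0842

1026.0842


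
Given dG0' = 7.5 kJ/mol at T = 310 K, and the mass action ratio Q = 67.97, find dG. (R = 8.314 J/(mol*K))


dG = dG0' + RT * ln(Q) / 1000
dG = 7.5 + 8.314 * 310 * ln(67.97) / 1000
dG = 18.374 kJ/mol

18.374 kJ/mol


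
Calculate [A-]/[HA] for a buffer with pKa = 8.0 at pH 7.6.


[A-]/[HA] = 10^(pH - pKa)
= 10^(7.6 - 8.0)
= 0.3981

0.3981


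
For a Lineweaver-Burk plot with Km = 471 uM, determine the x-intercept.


x-intercept = -1/Km
= -1/471
= -0.0021 1/uM

-0.0021 1/uM


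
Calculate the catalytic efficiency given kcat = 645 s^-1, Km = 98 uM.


Catalytic efficiency = kcat / Km
= 645 / 98
= 6.5816 uM^-1*s^-1

6.5816 uM^-1*s^-1


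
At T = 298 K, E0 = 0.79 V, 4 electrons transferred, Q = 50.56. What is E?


E = E0 - (RT/nF) * ln(Q)
E = 0.79 - (8.314 * 298 / (4 * 96485)) * ln(50.56)
E = 0.7648 V

0.7648 V


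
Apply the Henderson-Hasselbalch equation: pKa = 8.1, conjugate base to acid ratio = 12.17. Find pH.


pH = pKa + log10([A-]/[HA])
pH = 8.1 + log10(12.17)
pH = 9.1853

9.1853


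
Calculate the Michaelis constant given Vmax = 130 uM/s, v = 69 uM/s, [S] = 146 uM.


Km = [S] * (Vmax - v) / v
Km = 146 * (130 - 69) / 69
Km = 129.0725 uM

129.0725 uM


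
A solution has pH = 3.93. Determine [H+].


[H+] = 10^(-pH)
[H+] = 10^(-3.93)
[H+] = 1.175e-04 M

1.175e-04 M


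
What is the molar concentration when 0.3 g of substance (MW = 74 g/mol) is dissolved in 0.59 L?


C = (mass / MW) / volume
C = (0.3 / 74) / 0.59
C = 0.0069 M

0.0069 M


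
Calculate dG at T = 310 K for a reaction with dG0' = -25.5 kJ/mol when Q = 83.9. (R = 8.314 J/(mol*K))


dG = dG0' + RT * ln(Q) / 1000
dG = -25.5 + 8.314 * 310 * ln(83.9) / 1000
dG = -14.0833 kJ/mol

-14.0833 kJ/mol


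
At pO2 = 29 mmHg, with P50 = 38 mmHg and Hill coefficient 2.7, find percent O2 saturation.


Y = pO2^n / (P50^n + pO2^n)
Y = 29^2.7 / (38^2.7 + 29^2.7)
Y = 32.52%

32.52%


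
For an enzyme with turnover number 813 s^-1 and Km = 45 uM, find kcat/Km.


Catalytic efficiency = kcat / Km
= 813 / 45
= 18.0667 uM^-1*s^-1

18.0667 uM^-1*s^-1
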